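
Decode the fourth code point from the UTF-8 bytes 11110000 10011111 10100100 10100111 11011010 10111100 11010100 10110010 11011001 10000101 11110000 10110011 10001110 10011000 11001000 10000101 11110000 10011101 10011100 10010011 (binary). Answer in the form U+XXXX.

U+0645

Offset 0: leading byte 0xF0 = 11110000 → 4-byte char #1 = F0 9F A4 A7.
Offset 4: leading byte 0xDA = 11011010 → 2-byte char #2 = DA BC.
Offset 6: leading byte 0xD4 = 11010100 → 2-byte char #3 = D4 B2.
Offset 8: leading byte 0xD9 = 11011001 → 2-byte char #4 = D9 85.
Leading byte 0xD9 = 11011001 matches 110xxxxx → 2-byte sequence.
Byte 1: 0xD9 = 11011001, payload 11001 (5 bits).
Byte 2: 0x85 = 10000101 (10xxxxxx ✓), payload 000101.
Concatenate: 11001000101 = 0x645 (11 bits → U+0645).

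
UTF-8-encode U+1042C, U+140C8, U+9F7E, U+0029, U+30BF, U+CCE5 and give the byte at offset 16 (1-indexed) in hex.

1-indexed offset 16 is 0-indexed offset 15.
U+1042C → 4-byte form F0 90 90 AC at offsets 0–3.
U+140C8 → 4-byte form F0 94 83 88 at offsets 4–7.
U+9F7E → 3-byte form E9 BD BE at offsets 8–10.
U+0029 → 1-byte form 29 at offsets 11–11.
U+30BF → 3-byte form E3 82 BF at offsets 12–14.
U+CCE5 → 3-byte form EC B3 A5 at offsets 15–17.
Offset 15 falls in char 6's range; it's byte 1 of EC B3 A5 = 0xEC.

0xEC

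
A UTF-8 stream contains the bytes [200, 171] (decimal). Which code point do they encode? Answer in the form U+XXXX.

U+022B

Leading byte 0xC8 = 11001000 matches 110xxxxx → 2-byte sequence.
Byte 1: 0xC8 = 11001000, payload 01000 (5 bits).
Byte 2: 0xAB = 10101011 (10xxxxxx ✓), payload 101011.
Concatenate: 01000101011 = 0x22B (11 bits → U+022B).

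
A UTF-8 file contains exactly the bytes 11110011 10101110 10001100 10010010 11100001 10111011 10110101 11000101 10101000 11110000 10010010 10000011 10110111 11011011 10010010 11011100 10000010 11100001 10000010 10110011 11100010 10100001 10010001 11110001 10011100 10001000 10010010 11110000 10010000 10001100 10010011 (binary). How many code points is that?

10

Byte at offset 0: 0xF3 = 11110011 → 4-byte char (#1). Advance 4.
Byte at offset 4: 0xE1 = 11100001 → 3-byte char (#2). Advance 3.
Byte at offset 7: 0xC5 = 11000101 → 2-byte char (#3). Advance 2.
Byte at offset 9: 0xF0 = 11110000 → 4-byte char (#4). Advance 4.
Byte at offset 13: 0xDB = 11011011 → 2-byte char (#5). Advance 2.
Byte at offset 15: 0xDC = 11011100 → 2-byte char (#6). Advance 2.
Byte at offset 17: 0xE1 = 11100001 → 3-byte char (#7). Advance 3.
Byte at offset 20: 0xE2 = 11100010 → 3-byte char (#8). Advance 3.
Byte at offset 23: 0xF1 = 11110001 → 4-byte char (#9). Advance 4.
Byte at offset 27: 0xF0 = 11110000 → 4-byte char (#10). Advance 4.
Reached end at offset 31 after 10 code points.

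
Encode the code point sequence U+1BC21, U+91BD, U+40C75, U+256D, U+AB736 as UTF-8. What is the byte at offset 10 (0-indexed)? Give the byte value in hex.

U+1BC21 → 4-byte form F0 9B B0 A1 at offsets 0–3.
U+91BD → 3-byte form E9 86 BD at offsets 4–6.
U+40C75 → 4-byte form F1 80 B1 B5 at offsets 7–10.
Offset 10 falls in char 3's range; it's byte 4 of F1 80 B1 B5 = 0xB5.

0xB5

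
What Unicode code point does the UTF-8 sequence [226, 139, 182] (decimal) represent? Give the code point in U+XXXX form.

Leading byte 0xE2 = 11100010 matches 1110xxxx → 3-byte sequence.
Byte 1: 0xE2 = 11100010, payload 0010 (4 bits).
Byte 2: 0x8B = 10001011 (10xxxxxx ✓), payload 001011.
Byte 3: 0xB6 = 10110110 (10xxxxxx ✓), payload 110110.
Concatenate: 0010001011110110 = 0x22F6 (16 bits → U+22F6).

U+22F6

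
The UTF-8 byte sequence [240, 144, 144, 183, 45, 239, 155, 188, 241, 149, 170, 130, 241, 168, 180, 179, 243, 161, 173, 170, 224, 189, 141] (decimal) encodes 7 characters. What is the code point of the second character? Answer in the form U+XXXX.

Offset 0: leading byte 0xF0 = 11110000 → 4-byte char #1 = F0 90 90 B7.
Offset 4: leading byte 0x2D = 00101101 → 1-byte char #2 = 2D.
Leading byte 0x2D = 00101101 matches 0xxxxxxx → 1-byte sequence.
Byte 1: 0x2D = 00101101, payload 0101101 (7 bits).
Concatenate: 0101101 = 0x2D (7 bits → U+002D).

U+002D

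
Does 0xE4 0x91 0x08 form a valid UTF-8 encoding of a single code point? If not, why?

Leading byte 0xE4 = 11100100 → 3-byte form.
Byte 3 is 0x08 = 00001000, which is not 10xxxxxx — expected a continuation byte.

invalid (non-continuation byte where continuation expected)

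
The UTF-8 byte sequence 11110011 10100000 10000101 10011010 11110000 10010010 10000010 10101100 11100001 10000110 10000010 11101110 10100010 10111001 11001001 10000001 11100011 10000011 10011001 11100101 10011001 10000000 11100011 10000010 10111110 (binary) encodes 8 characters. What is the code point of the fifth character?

Offset 0: leading byte 0xF3 = 11110011 → 4-byte char #1 = F3 A0 85 9A.
Offset 4: leading byte 0xF0 = 11110000 → 4-byte char #2 = F0 92 82 AC.
Offset 8: leading byte 0xE1 = 11100001 → 3-byte char #3 = E1 86 82.
Offset 11: leading byte 0xEE = 11101110 → 3-byte char #4 = EE A2 B9.
Offset 14: leading byte 0xC9 = 11001001 → 2-byte char #5 = C9 81.
Leading byte 0xC9 = 11001001 matches 110xxxxx → 2-byte sequence.
Byte 1: 0xC9 = 11001001, payload 01001 (5 bits).
Byte 2: 0x81 = 10000001 (10xxxxxx ✓), payload 000001.
Concatenate: 01001000001 = 0x241 (11 bits → U+0241).

U+0241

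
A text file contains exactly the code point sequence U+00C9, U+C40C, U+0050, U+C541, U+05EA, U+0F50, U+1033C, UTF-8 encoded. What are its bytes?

C3 89 EC 90 8C 50 EC 95 81 D7 AA E0 BD 90 F0 90 8C BC

U+00C9: 2-byte form → C3 89.
U+C40C: 3-byte form → EC 90 8C.
U+0050: 1-byte form → 50.
U+C541: 3-byte form → EC 95 81.
U+05EA: 2-byte form → D7 AA.
U+0F50: 3-byte form → E0 BD 90.
U+1033C: 4-byte form → F0 90 8C BC.
Concatenated (18 bytes): C3 89 EC 90 8C 50 EC 95 81 D7 AA E0 BD 90 F0 90 8C BC.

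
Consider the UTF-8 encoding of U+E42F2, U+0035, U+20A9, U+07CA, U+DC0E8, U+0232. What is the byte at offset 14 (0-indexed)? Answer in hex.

U+E42F2 → 4-byte form F3 A4 8B B2 at offsets 0–3.
U+0035 → 1-byte form 35 at offsets 4–4.
U+20A9 → 3-byte form E2 82 A9 at offsets 5–7.
U+07CA → 2-byte form DF 8A at offsets 8–9.
U+DC0E8 → 4-byte form F3 9C 83 A8 at offsets 10–13.
U+0232 → 2-byte form C8 B2 at offsets 14–15.
Offset 14 falls in char 6's range; it's byte 1 of C8 B2 = 0xC8.

0xC8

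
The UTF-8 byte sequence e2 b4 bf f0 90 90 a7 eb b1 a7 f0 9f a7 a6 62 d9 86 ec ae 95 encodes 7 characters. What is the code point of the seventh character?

Offset 0: leading byte 0xE2 = 11100010 → 3-byte char #1 = E2 B4 BF.
Offset 3: leading byte 0xF0 = 11110000 → 4-byte char #2 = F0 90 90 A7.
Offset 7: leading byte 0xEB = 11101011 → 3-byte char #3 = EB B1 A7.
Offset 10: leading byte 0xF0 = 11110000 → 4-byte char #4 = F0 9F A7 A6.
Offset 14: leading byte 0x62 = 01100010 → 1-byte char #5 = 62.
Offset 15: leading byte 0xD9 = 11011001 → 2-byte char #6 = D9 86.
Offset 17: leading byte 0xEC = 11101100 → 3-byte char #7 = EC AE 95.
Leading byte 0xEC = 11101100 matches 1110xxxx → 3-byte sequence.
Byte 1: 0xEC = 11101100, payload 1100 (4 bits).
Byte 2: 0xAE = 10101110 (10xxxxxx ✓), payload 101110.
Byte 3: 0x95 = 10010101 (10xxxxxx ✓), payload 010101.
Concatenate: 1100101110010101 = 0xCB95 (16 bits → U+CB95).

U+CB95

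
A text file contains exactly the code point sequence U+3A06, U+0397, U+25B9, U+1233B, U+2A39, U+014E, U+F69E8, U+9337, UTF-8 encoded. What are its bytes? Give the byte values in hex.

U+3A06: 3-byte form → E3 A8 86.
U+0397: 2-byte form → CE 97.
U+25B9: 3-byte form → E2 96 B9.
U+1233B: 4-byte form → F0 92 8C BB.
U+2A39: 3-byte form → E2 A8 B9.
U+014E: 2-byte form → C5 8E.
U+F69E8: 4-byte form → F3 B6 A7 A8.
U+9337: 3-byte form → E9 8C B7.
Concatenated (24 bytes): E3 A8 86 CE 97 E2 96 B9 F0 92 8C BB E2 A8 B9 C5 8E F3 B6 A7 A8 E9 8C B7.

E3 A8 86 CE 97 E2 96 B9 F0 92 8C BB E2 A8 B9 C5 8E F3 B6 A7 A8 E9 8C B7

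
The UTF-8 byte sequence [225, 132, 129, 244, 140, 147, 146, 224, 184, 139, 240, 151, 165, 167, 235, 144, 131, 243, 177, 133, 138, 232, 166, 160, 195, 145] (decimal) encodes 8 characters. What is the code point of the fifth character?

U+B403

Offset 0: leading byte 0xE1 = 11100001 → 3-byte char #1 = E1 84 81.
Offset 3: leading byte 0xF4 = 11110100 → 4-byte char #2 = F4 8C 93 92.
Offset 7: leading byte 0xE0 = 11100000 → 3-byte char #3 = E0 B8 8B.
Offset 10: leading byte 0xF0 = 11110000 → 4-byte char #4 = F0 97 A5 A7.
Offset 14: leading byte 0xEB = 11101011 → 3-byte char #5 = EB 90 83.
Leading byte 0xEB = 11101011 matches 1110xxxx → 3-byte sequence.
Byte 1: 0xEB = 11101011, payload 1011 (4 bits).
Byte 2: 0x90 = 10010000 (10xxxxxx ✓), payload 010000.
Byte 3: 0x83 = 10000011 (10xxxxxx ✓), payload 000011.
Concatenate: 1011010000000011 = 0xB403 (16 bits → U+B403).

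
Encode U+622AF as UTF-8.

F1 A2 8A AF

U+622AF = 0x622AF = 402095 decimal. In range U+10000–U+10FFFF → 4-byte form: 11110xxx 10xxxxxx 10xxxxxx 10xxxxxx.
Binary (21 bits): 001100010001010101111.
Split 3+6+6+6: 001 | 100010 | 001010 | 101111.
Byte 1: 11110001 = 0xF1.
Byte 2: 10100010 = 0xA2.
Byte 3: 10001010 = 0x8A.
Byte 4: 10101111 = 0xAF.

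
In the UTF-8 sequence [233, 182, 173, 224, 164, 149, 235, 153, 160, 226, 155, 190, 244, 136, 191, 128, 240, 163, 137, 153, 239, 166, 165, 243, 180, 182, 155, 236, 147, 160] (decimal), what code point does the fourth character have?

Offset 0: leading byte 0xE9 = 11101001 → 3-byte char #1 = E9 B6 AD.
Offset 3: leading byte 0xE0 = 11100000 → 3-byte char #2 = E0 A4 95.
Offset 6: leading byte 0xEB = 11101011 → 3-byte char #3 = EB 99 A0.
Offset 9: leading byte 0xE2 = 11100010 → 3-byte char #4 = E2 9B BE.
Leading byte 0xE2 = 11100010 matches 1110xxxx → 3-byte sequence.
Byte 1: 0xE2 = 11100010, payload 0010 (4 bits).
Byte 2: 0x9B = 10011011 (10xxxxxx ✓), payload 011011.
Byte 3: 0xBE = 10111110 (10xxxxxx ✓), payload 111110.
Concatenate: 0010011011111110 = 0x26FE (16 bits → U+26FE).

U+26FE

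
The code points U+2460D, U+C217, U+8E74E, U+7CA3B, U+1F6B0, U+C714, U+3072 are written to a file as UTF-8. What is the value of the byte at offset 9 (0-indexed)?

0x9D

U+2460D → 4-byte form F0 A4 98 8D at offsets 0–3.
U+C217 → 3-byte form EC 88 97 at offsets 4–6.
U+8E74E → 4-byte form F2 8E 9D 8E at offsets 7–10.
Offset 9 falls in char 3's range; it's byte 3 of F2 8E 9D 8E = 0x9D.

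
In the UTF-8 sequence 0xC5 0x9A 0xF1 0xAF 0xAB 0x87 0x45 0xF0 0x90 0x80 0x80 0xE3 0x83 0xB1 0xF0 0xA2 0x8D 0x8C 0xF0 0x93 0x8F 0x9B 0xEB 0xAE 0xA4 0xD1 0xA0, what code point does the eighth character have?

Offset 0: leading byte 0xC5 = 11000101 → 2-byte char #1 = C5 9A.
Offset 2: leading byte 0xF1 = 11110001 → 4-byte char #2 = F1 AF AB 87.
Offset 6: leading byte 0x45 = 01000101 → 1-byte char #3 = 45.
Offset 7: leading byte 0xF0 = 11110000 → 4-byte char #4 = F0 90 80 80.
Offset 11: leading byte 0xE3 = 11100011 → 3-byte char #5 = E3 83 B1.
Offset 14: leading byte 0xF0 = 11110000 → 4-byte char #6 = F0 A2 8D 8C.
Offset 18: leading byte 0xF0 = 11110000 → 4-byte char #7 = F0 93 8F 9B.
Offset 22: leading byte 0xEB = 11101011 → 3-byte char #8 = EB AE A4.
Leading byte 0xEB = 11101011 matches 1110xxxx → 3-byte sequence.
Byte 1: 0xEB = 11101011, payload 1011 (4 bits).
Byte 2: 0xAE = 10101110 (10xxxxxx ✓), payload 101110.
Byte 3: 0xA4 = 10100100 (10xxxxxx ✓), payload 100100.
Concatenate: 1011101110100100 = 0xBBA4 (16 bits → U+BBA4).

U+BBA4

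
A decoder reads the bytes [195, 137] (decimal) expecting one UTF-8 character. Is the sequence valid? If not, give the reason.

Leading byte 0xC3 = 11000011 → 2-byte form.
Continuation bytes 0x89=10001001 all match 10xxxxxx.
Decoded value 0xC9 is ≥ 0x80 (shortest form) and not a surrogate.

valid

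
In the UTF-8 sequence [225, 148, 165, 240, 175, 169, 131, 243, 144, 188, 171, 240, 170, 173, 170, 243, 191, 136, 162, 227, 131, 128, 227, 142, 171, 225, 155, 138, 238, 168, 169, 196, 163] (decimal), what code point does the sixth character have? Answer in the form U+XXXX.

Offset 0: leading byte 0xE1 = 11100001 → 3-byte char #1 = E1 94 A5.
Offset 3: leading byte 0xF0 = 11110000 → 4-byte char #2 = F0 AF A9 83.
Offset 7: leading byte 0xF3 = 11110011 → 4-byte char #3 = F3 90 BC AB.
Offset 11: leading byte 0xF0 = 11110000 → 4-byte char #4 = F0 AA AD AA.
Offset 15: leading byte 0xF3 = 11110011 → 4-byte char #5 = F3 BF 88 A2.
Offset 19: leading byte 0xE3 = 11100011 → 3-byte char #6 = E3 83 80.
Leading byte 0xE3 = 11100011 matches 1110xxxx → 3-byte sequence.
Byte 1: 0xE3 = 11100011, payload 0011 (4 bits).
Byte 2: 0x83 = 10000011 (10xxxxxx ✓), payload 000011.
Byte 3: 0x80 = 10000000 (10xxxxxx ✓), payload 000000.
Concatenate: 0011000011000000 = 0x30C0 (16 bits → U+30C0).

U+30C0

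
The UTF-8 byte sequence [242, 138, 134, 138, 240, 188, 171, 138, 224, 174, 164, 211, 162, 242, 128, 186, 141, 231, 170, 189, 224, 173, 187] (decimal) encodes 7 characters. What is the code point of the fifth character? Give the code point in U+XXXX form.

Offset 0: leading byte 0xF2 = 11110010 → 4-byte char #1 = F2 8A 86 8A.
Offset 4: leading byte 0xF0 = 11110000 → 4-byte char #2 = F0 BC AB 8A.
Offset 8: leading byte 0xE0 = 11100000 → 3-byte char #3 = E0 AE A4.
Offset 11: leading byte 0xD3 = 11010011 → 2-byte char #4 = D3 A2.
Offset 13: leading byte 0xF2 = 11110010 → 4-byte char #5 = F2 80 BA 8D.
Leading byte 0xF2 = 11110010 matches 11110xxx → 4-byte sequence.
Byte 1: 0xF2 = 11110010, payload 010 (3 bits).
Byte 2: 0x80 = 10000000 (10xxxxxx ✓), payload 000000.
Byte 3: 0xBA = 10111010 (10xxxxxx ✓), payload 111010.
Byte 4: 0x8D = 10001101 (10xxxxxx ✓), payload 001101.
Concatenate: 010000000111010001101 = 0x80E8D (21 bits → U+80E8D).

U+80E8D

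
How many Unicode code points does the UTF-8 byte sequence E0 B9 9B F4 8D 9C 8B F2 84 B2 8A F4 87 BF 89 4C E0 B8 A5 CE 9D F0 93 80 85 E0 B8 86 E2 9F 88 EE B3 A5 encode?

11

Byte at offset 0: 0xE0 = 11100000 → 3-byte char (#1). Advance 3.
Byte at offset 3: 0xF4 = 11110100 → 4-byte char (#2). Advance 4.
Byte at offset 7: 0xF2 = 11110010 → 4-byte char (#3). Advance 4.
Byte at offset 11: 0xF4 = 11110100 → 4-byte char (#4). Advance 4.
Byte at offset 15: 0x4C = 01001100 → 1-byte char (#5). Advance 1.
Byte at offset 16: 0xE0 = 11100000 → 3-byte char (#6). Advance 3.
Byte at offset 19: 0xCE = 11001110 → 2-byte char (#7). Advance 2.
Byte at offset 21: 0xF0 = 11110000 → 4-byte char (#8). Advance 4.
Byte at offset 25: 0xE0 = 11100000 → 3-byte char (#9). Advance 3.
Byte at offset 28: 0xE2 = 11100010 → 3-byte char (#10). Advance 3.
Byte at offset 31: 0xEE = 11101110 → 3-byte char (#11). Advance 3.
Reached end at offset 34 after 11 code points.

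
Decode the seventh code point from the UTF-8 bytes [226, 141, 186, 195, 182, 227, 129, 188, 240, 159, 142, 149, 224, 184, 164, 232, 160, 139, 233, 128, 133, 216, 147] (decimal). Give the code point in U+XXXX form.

Offset 0: leading byte 0xE2 = 11100010 → 3-byte char #1 = E2 8D BA.
Offset 3: leading byte 0xC3 = 11000011 → 2-byte char #2 = C3 B6.
Offset 5: leading byte 0xE3 = 11100011 → 3-byte char #3 = E3 81 BC.
Offset 8: leading byte 0xF0 = 11110000 → 4-byte char #4 = F0 9F 8E 95.
Offset 12: leading byte 0xE0 = 11100000 → 3-byte char #5 = E0 B8 A4.
Offset 15: leading byte 0xE8 = 11101000 → 3-byte char #6 = E8 A0 8B.
Offset 18: leading byte 0xE9 = 11101001 → 3-byte char #7 = E9 80 85.
Leading byte 0xE9 = 11101001 matches 1110xxxx → 3-byte sequence.
Byte 1: 0xE9 = 11101001, payload 1001 (4 bits).
Byte 2: 0x80 = 10000000 (10xxxxxx ✓), payload 000000.
Byte 3: 0x85 = 10000101 (10xxxxxx ✓), payload 000101.
Concatenate: 1001000000000101 = 0x9005 (16 bits → U+9005).

U+9005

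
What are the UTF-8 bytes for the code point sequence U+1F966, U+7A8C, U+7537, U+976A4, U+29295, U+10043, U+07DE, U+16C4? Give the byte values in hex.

U+1F966: 4-byte form → F0 9F A5 A6.
U+7A8C: 3-byte form → E7 AA 8C.
U+7537: 3-byte form → E7 94 B7.
U+976A4: 4-byte form → F2 97 9A A4.
U+29295: 4-byte form → F0 A9 8A 95.
U+10043: 4-byte form → F0 90 81 83.
U+07DE: 2-byte form → DF 9E.
U+16C4: 3-byte form → E1 9B 84.
Concatenated (27 bytes): F0 9F A5 A6 E7 AA 8C E7 94 B7 F2 97 9A A4 F0 A9 8A 95 F0 90 81 83 DF 9E E1 9B 84.

F0 9F A5 A6 E7 AA 8C E7 94 B7 F2 97 9A A4 F0 A9 8A 95 F0 90 81 83 DF 9E E1 9B 84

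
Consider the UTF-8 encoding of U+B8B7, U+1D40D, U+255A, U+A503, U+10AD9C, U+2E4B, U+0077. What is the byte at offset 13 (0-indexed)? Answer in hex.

0xF4

U+B8B7 → 3-byte form EB A2 B7 at offsets 0–2.
U+1D40D → 4-byte form F0 9D 90 8D at offsets 3–6.
U+255A → 3-byte form E2 95 9A at offsets 7–9.
U+A503 → 3-byte form EA 94 83 at offsets 10–12.
U+10AD9C → 4-byte form F4 8A B6 9C at offsets 13–16.
Offset 13 falls in char 5's range; it's byte 1 of F4 8A B6 9C = 0xF4.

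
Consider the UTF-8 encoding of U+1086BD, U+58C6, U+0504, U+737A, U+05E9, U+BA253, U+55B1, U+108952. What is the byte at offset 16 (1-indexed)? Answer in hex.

1-indexed offset 16 is 0-indexed offset 15.
U+1086BD → 4-byte form F4 88 9A BD at offsets 0–3.
U+58C6 → 3-byte form E5 A3 86 at offsets 4–6.
U+0504 → 2-byte form D4 84 at offsets 7–8.
U+737A → 3-byte form E7 8D BA at offsets 9–11.
U+05E9 → 2-byte form D7 A9 at offsets 12–13.
U+BA253 → 4-byte form F2 BA 89 93 at offsets 14–17.
Offset 15 falls in char 6's range; it's byte 2 of F2 BA 89 93 = 0xBA.

0xBA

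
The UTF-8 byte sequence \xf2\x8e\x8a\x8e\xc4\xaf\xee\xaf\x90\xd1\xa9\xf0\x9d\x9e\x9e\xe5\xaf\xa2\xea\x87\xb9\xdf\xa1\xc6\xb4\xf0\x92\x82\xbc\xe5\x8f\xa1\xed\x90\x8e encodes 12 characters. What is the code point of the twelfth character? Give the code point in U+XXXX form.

Offset 0: leading byte 0xF2 = 11110010 → 4-byte char #1 = F2 8E 8A 8E.
Offset 4: leading byte 0xC4 = 11000100 → 2-byte char #2 = C4 AF.
Offset 6: leading byte 0xEE = 11101110 → 3-byte char #3 = EE AF 90.
Offset 9: leading byte 0xD1 = 11010001 → 2-byte char #4 = D1 A9.
Offset 11: leading byte 0xF0 = 11110000 → 4-byte char #5 = F0 9D 9E 9E.
Offset 15: leading byte 0xE5 = 11100101 → 3-byte char #6 = E5 AF A2.
Offset 18: leading byte 0xEA = 11101010 → 3-byte char #7 = EA 87 B9.
Offset 21: leading byte 0xDF = 11011111 → 2-byte char #8 = DF A1.
Offset 23: leading byte 0xC6 = 11000110 → 2-byte char #9 = C6 B4.
Offset 25: leading byte 0xF0 = 11110000 → 4-byte char #10 = F0 92 82 BC.
Offset 29: leading byte 0xE5 = 11100101 → 3-byte char #11 = E5 8F A1.
Offset 32: leading byte 0xED = 11101101 → 3-byte char #12 = ED 90 8E.
Leading byte 0xED = 11101101 matches 1110xxxx → 3-byte sequence.
Byte 1: 0xED = 11101101, payload 1101 (4 bits).
Byte 2: 0x90 = 10010000 (10xxxxxx ✓), payload 010000.
Byte 3: 0x8E = 10001110 (10xxxxxx ✓), payload 001110.
Concatenate: 1101010000001110 = 0xD40E (16 bits → U+D40E).

U+D40E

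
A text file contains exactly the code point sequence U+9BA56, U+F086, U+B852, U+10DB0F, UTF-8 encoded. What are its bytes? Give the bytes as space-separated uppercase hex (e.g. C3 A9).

U+9BA56: 4-byte form → F2 9B A9 96.
U+F086: 3-byte form → EF 82 86.
U+B852: 3-byte form → EB A1 92.
U+10DB0F: 4-byte form → F4 8D AC 8F.
Concatenated (14 bytes): F2 9B A9 96 EF 82 86 EB A1 92 F4 8D AC 8F.

F2 9B A9 96 EF 82 86 EB A1 92 F4 8D AC 8F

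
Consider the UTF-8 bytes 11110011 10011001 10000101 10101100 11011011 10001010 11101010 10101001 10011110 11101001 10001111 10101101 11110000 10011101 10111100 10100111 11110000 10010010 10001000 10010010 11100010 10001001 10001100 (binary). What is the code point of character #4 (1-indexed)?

U+93ED

Offset 0: leading byte 0xF3 = 11110011 → 4-byte char #1 = F3 99 85 AC.
Offset 4: leading byte 0xDB = 11011011 → 2-byte char #2 = DB 8A.
Offset 6: leading byte 0xEA = 11101010 → 3-byte char #3 = EA A9 9E.
Offset 9: leading byte 0xE9 = 11101001 → 3-byte char #4 = E9 8F AD.
Leading byte 0xE9 = 11101001 matches 1110xxxx → 3-byte sequence.
Byte 1: 0xE9 = 11101001, payload 1001 (4 bits).
Byte 2: 0x8F = 10001111 (10xxxxxx ✓), payload 001111.
Byte 3: 0xAD = 10101101 (10xxxxxx ✓), payload 101101.
Concatenate: 1001001111101101 = 0x93ED (16 bits → U+93ED).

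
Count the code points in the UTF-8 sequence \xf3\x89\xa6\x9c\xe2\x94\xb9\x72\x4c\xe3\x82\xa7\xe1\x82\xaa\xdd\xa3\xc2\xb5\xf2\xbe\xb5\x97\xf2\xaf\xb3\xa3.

10

Byte at offset 0: 0xF3 = 11110011 → 4-byte char (#1). Advance 4.
Byte at offset 4: 0xE2 = 11100010 → 3-byte char (#2). Advance 3.
Byte at offset 7: 0x72 = 01110010 → 1-byte char (#3). Advance 1.
Byte at offset 8: 0x4C = 01001100 → 1-byte char (#4). Advance 1.
Byte at offset 9: 0xE3 = 11100011 → 3-byte char (#5). Advance 3.
Byte at offset 12: 0xE1 = 11100001 → 3-byte char (#6). Advance 3.
Byte at offset 15: 0xDD = 11011101 → 2-byte char (#7). Advance 2.
Byte at offset 17: 0xC2 = 11000010 → 2-byte char (#8). Advance 2.
Byte at offset 19: 0xF2 = 11110010 → 4-byte char (#9). Advance 4.
Byte at offset 23: 0xF2 = 11110010 → 4-byte char (#10). Advance 4.
Reached end at offset 27 after 10 code points.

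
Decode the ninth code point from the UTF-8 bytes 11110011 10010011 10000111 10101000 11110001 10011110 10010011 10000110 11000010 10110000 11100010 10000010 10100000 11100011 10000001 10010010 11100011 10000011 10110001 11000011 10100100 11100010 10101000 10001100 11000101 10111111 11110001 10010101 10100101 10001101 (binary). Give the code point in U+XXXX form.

Offset 0: leading byte 0xF3 = 11110011 → 4-byte char #1 = F3 93 87 A8.
Offset 4: leading byte 0xF1 = 11110001 → 4-byte char #2 = F1 9E 93 86.
Offset 8: leading byte 0xC2 = 11000010 → 2-byte char #3 = C2 B0.
Offset 10: leading byte 0xE2 = 11100010 → 3-byte char #4 = E2 82 A0.
Offset 13: leading byte 0xE3 = 11100011 → 3-byte char #5 = E3 81 92.
Offset 16: leading byte 0xE3 = 11100011 → 3-byte char #6 = E3 83 B1.
Offset 19: leading byte 0xC3 = 11000011 → 2-byte char #7 = C3 A4.
Offset 21: leading byte 0xE2 = 11100010 → 3-byte char #8 = E2 A8 8C.
Offset 24: leading byte 0xC5 = 11000101 → 2-byte char #9 = C5 BF.
Leading byte 0xC5 = 11000101 matches 110xxxxx → 2-byte sequence.
Byte 1: 0xC5 = 11000101, payload 00101 (5 bits).
Byte 2: 0xBF = 10111111 (10xxxxxx ✓), payload 111111.
Concatenate: 00101111111 = 0x17F (11 bits → U+017F).

U+017F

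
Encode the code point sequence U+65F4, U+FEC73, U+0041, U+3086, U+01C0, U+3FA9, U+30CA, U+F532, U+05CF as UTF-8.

E6 97 B4 F3 BE B1 B3 41 E3 82 86 C7 80 E3 BE A9 E3 83 8A EF 94 B2 D7 8F

U+65F4: 3-byte form → E6 97 B4.
U+FEC73: 4-byte form → F3 BE B1 B3.
U+0041: 1-byte form → 41.
U+3086: 3-byte form → E3 82 86.
U+01C0: 2-byte form → C7 80.
U+3FA9: 3-byte form → E3 BE A9.
U+30CA: 3-byte form → E3 83 8A.
U+F532: 3-byte form → EF 94 B2.
U+05CF: 2-byte form → D7 8F.
Concatenated (24 bytes): E6 97 B4 F3 BE B1 B3 41 E3 82 86 C7 80 E3 BE A9 E3 83 8A EF 94 B2 D7 8F.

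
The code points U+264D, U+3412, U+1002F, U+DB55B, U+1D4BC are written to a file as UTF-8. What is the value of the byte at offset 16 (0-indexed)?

U+264D → 3-byte form E2 99 8D at offsets 0–2.
U+3412 → 3-byte form E3 90 92 at offsets 3–5.
U+1002F → 4-byte form F0 90 80 AF at offsets 6–9.
U+DB55B → 4-byte form F3 9B 95 9B at offsets 10–13.
U+1D4BC → 4-byte form F0 9D 92 BC at offsets 14–17.
Offset 16 falls in char 5's range; it's byte 3 of F0 9D 92 BC = 0x92.

0x92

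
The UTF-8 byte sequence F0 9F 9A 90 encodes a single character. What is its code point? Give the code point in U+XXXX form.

U+1F690

Leading byte 0xF0 = 11110000 matches 11110xxx → 4-byte sequence.
Byte 1: 0xF0 = 11110000, payload 000 (3 bits).
Byte 2: 0x9F = 10011111 (10xxxxxx ✓), payload 011111.
Byte 3: 0x9A = 10011010 (10xxxxxx ✓), payload 011010.
Byte 4: 0x90 = 10010000 (10xxxxxx ✓), payload 010000.
Concatenate: 000011111011010010000 = 0x1F690 (21 bits → U+1F690).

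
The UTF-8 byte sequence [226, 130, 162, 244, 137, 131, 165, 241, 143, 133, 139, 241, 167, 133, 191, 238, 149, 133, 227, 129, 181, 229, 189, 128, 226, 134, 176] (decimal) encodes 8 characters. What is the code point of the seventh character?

U+5F40

Offset 0: leading byte 0xE2 = 11100010 → 3-byte char #1 = E2 82 A2.
Offset 3: leading byte 0xF4 = 11110100 → 4-byte char #2 = F4 89 83 A5.
Offset 7: leading byte 0xF1 = 11110001 → 4-byte char #3 = F1 8F 85 8B.
Offset 11: leading byte 0xF1 = 11110001 → 4-byte char #4 = F1 A7 85 BF.
Offset 15: leading byte 0xEE = 11101110 → 3-byte char #5 = EE 95 85.
Offset 18: leading byte 0xE3 = 11100011 → 3-byte char #6 = E3 81 B5.
Offset 21: leading byte 0xE5 = 11100101 → 3-byte char #7 = E5 BD 80.
Leading byte 0xE5 = 11100101 matches 1110xxxx → 3-byte sequence.
Byte 1: 0xE5 = 11100101, payload 0101 (4 bits).
Byte 2: 0xBD = 10111101 (10xxxxxx ✓), payload 111101.
Byte 3: 0x80 = 10000000 (10xxxxxx ✓), payload 000000.
Concatenate: 0101111101000000 = 0x5F40 (16 bits → U+5F40).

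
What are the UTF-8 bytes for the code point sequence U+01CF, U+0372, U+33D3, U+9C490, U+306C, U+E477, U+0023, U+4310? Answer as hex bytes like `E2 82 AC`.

U+01CF: 2-byte form → C7 8F.
U+0372: 2-byte form → CD B2.
U+33D3: 3-byte form → E3 8F 93.
U+9C490: 4-byte form → F2 9C 92 90.
U+306C: 3-byte form → E3 81 AC.
U+E477: 3-byte form → EE 91 B7.
U+0023: 1-byte form → 23.
U+4310: 3-byte form → E4 8C 90.
Concatenated (21 bytes): C7 8F CD B2 E3 8F 93 F2 9C 92 90 E3 81 AC EE 91 B7 23 E4 8C 90.

C7 8F CD B2 E3 8F 93 F2 9C 92 90 E3 81 AC EE 91 B7 23 E4 8C 90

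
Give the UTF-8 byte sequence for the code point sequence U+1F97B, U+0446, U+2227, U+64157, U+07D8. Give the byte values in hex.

F0 9F A5 BB D1 86 E2 88 A7 F1 A4 85 97 DF 98

U+1F97B: 4-byte form → F0 9F A5 BB.
U+0446: 2-byte form → D1 86.
U+2227: 3-byte form → E2 88 A7.
U+64157: 4-byte form → F1 A4 85 97.
U+07D8: 2-byte form → DF 98.
Concatenated (15 bytes): F0 9F A5 BB D1 86 E2 88 A7 F1 A4 85 97 DF 98.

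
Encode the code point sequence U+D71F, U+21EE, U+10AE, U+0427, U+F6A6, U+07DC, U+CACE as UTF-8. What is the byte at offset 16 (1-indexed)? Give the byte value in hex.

1-indexed offset 16 is 0-indexed offset 15.
U+D71F → 3-byte form ED 9C 9F at offsets 0–2.
U+21EE → 3-byte form E2 87 AE at offsets 3–5.
U+10AE → 3-byte form E1 82 AE at offsets 6–8.
U+0427 → 2-byte form D0 A7 at offsets 9–10.
U+F6A6 → 3-byte form EF 9A A6 at offsets 11–13.
U+07DC → 2-byte form DF 9C at offsets 14–15.
Offset 15 falls in char 6's range; it's byte 2 of DF 9C = 0x9C.

0x9C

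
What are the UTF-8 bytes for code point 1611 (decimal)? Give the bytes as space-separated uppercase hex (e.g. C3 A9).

D9 8B

U+064B = 0x64B = 1611 decimal. In range U+0080–U+07FF → 2-byte form: 110xxxxx 10xxxxxx.
Binary (11 bits): 11001001011.
Split 5+6: 11001 | 001011.
Byte 1: 11011001 = 0xD9.
Byte 2: 10001011 = 0x8B.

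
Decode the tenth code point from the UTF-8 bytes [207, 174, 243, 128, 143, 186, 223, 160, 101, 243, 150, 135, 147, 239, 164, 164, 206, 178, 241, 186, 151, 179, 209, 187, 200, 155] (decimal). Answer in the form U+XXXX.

U+021B

Offset 0: leading byte 0xCF = 11001111 → 2-byte char #1 = CF AE.
Offset 2: leading byte 0xF3 = 11110011 → 4-byte char #2 = F3 80 8F BA.
Offset 6: leading byte 0xDF = 11011111 → 2-byte char #3 = DF A0.
Offset 8: leading byte 0x65 = 01100101 → 1-byte char #4 = 65.
Offset 9: leading byte 0xF3 = 11110011 → 4-byte char #5 = F3 96 87 93.
Offset 13: leading byte 0xEF = 11101111 → 3-byte char #6 = EF A4 A4.
Offset 16: leading byte 0xCE = 11001110 → 2-byte char #7 = CE B2.
Offset 18: leading byte 0xF1 = 11110001 → 4-byte char #8 = F1 BA 97 B3.
Offset 22: leading byte 0xD1 = 11010001 → 2-byte char #9 = D1 BB.
Offset 24: leading byte 0xC8 = 11001000 → 2-byte char #10 = C8 9B.
Leading byte 0xC8 = 11001000 matches 110xxxxx → 2-byte sequence.
Byte 1: 0xC8 = 11001000, payload 01000 (5 bits).
Byte 2: 0x9B = 10011011 (10xxxxxx ✓), payload 011011.
Concatenate: 01000011011 = 0x21B (11 bits → U+021B).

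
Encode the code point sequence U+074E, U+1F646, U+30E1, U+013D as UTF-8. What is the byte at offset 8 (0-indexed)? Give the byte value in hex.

U+074E → 2-byte form DD 8E at offsets 0–1.
U+1F646 → 4-byte form F0 9F 99 86 at offsets 2–5.
U+30E1 → 3-byte form E3 83 A1 at offsets 6–8.
Offset 8 falls in char 3's range; it's byte 3 of E3 83 A1 = 0xA1.

0xA1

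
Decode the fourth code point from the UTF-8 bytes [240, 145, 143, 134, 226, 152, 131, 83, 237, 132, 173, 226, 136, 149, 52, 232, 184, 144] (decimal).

U+D12D

Offset 0: leading byte 0xF0 = 11110000 → 4-byte char #1 = F0 91 8F 86.
Offset 4: leading byte 0xE2 = 11100010 → 3-byte char #2 = E2 98 83.
Offset 7: leading byte 0x53 = 01010011 → 1-byte char #3 = 53.
Offset 8: leading byte 0xED = 11101101 → 3-byte char #4 = ED 84 AD.
Leading byte 0xED = 11101101 matches 1110xxxx → 3-byte sequence.
Byte 1: 0xED = 11101101, payload 1101 (4 bits).
Byte 2: 0x84 = 10000100 (10xxxxxx ✓), payload 000100.
Byte 3: 0xAD = 10101101 (10xxxxxx ✓), payload 101101.
Concatenate: 1101000100101101 = 0xD12D (16 bits → U+D12D).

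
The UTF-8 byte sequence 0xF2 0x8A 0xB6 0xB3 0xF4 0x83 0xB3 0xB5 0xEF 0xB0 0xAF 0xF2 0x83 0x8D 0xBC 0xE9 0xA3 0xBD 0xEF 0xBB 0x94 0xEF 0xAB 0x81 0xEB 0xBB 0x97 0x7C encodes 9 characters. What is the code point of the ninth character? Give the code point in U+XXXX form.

Offset 0: leading byte 0xF2 = 11110010 → 4-byte char #1 = F2 8A B6 B3.
Offset 4: leading byte 0xF4 = 11110100 → 4-byte char #2 = F4 83 B3 B5.
Offset 8: leading byte 0xEF = 11101111 → 3-byte char #3 = EF B0 AF.
Offset 11: leading byte 0xF2 = 11110010 → 4-byte char #4 = F2 83 8D BC.
Offset 15: leading byte 0xE9 = 11101001 → 3-byte char #5 = E9 A3 BD.
Offset 18: leading byte 0xEF = 11101111 → 3-byte char #6 = EF BB 94.
Offset 21: leading byte 0xEF = 11101111 → 3-byte char #7 = EF AB 81.
Offset 24: leading byte 0xEB = 11101011 → 3-byte char #8 = EB BB 97.
Offset 27: leading byte 0x7C = 01111100 → 1-byte char #9 = 7C.
Leading byte 0x7C = 01111100 matches 0xxxxxxx → 1-byte sequence.
Byte 1: 0x7C = 01111100, payload 1111100 (7 bits).
Concatenate: 1111100 = 0x7C (7 bits → U+007C).

U+007C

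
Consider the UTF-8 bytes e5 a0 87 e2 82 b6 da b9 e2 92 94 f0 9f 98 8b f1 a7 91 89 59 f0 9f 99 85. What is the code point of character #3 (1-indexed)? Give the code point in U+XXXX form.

U+06B9

Offset 0: leading byte 0xE5 = 11100101 → 3-byte char #1 = E5 A0 87.
Offset 3: leading byte 0xE2 = 11100010 → 3-byte char #2 = E2 82 B6.
Offset 6: leading byte 0xDA = 11011010 → 2-byte char #3 = DA B9.
Leading byte 0xDA = 11011010 matches 110xxxxx → 2-byte sequence.
Byte 1: 0xDA = 11011010, payload 11010 (5 bits).
Byte 2: 0xB9 = 10111001 (10xxxxxx ✓), payload 111001.
Concatenate: 11010111001 = 0x6B9 (11 bits → U+06B9).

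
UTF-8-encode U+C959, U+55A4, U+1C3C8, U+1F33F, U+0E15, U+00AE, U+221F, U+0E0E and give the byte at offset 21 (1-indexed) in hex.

0x88

1-indexed offset 21 is 0-indexed offset 20.
U+C959 → 3-byte form EC A5 99 at offsets 0–2.
U+55A4 → 3-byte form E5 96 A4 at offsets 3–5.
U+1C3C8 → 4-byte form F0 9C 8F 88 at offsets 6–9.
U+1F33F → 4-byte form F0 9F 8C BF at offsets 10–13.
U+0E15 → 3-byte form E0 B8 95 at offsets 14–16.
U+00AE → 2-byte form C2 AE at offsets 17–18.
U+221F → 3-byte form E2 88 9F at offsets 19–21.
Offset 20 falls in char 7's range; it's byte 2 of E2 88 9F = 0x88.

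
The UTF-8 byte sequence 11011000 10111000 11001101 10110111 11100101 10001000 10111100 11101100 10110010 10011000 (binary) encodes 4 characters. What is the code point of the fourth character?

Offset 0: leading byte 0xD8 = 11011000 → 2-byte char #1 = D8 B8.
Offset 2: leading byte 0xCD = 11001101 → 2-byte char #2 = CD B7.
Offset 4: leading byte 0xE5 = 11100101 → 3-byte char #3 = E5 88 BC.
Offset 7: leading byte 0xEC = 11101100 → 3-byte char #4 = EC B2 98.
Leading byte 0xEC = 11101100 matches 1110xxxx → 3-byte sequence.
Byte 1: 0xEC = 11101100, payload 1100 (4 bits).
Byte 2: 0xB2 = 10110010 (10xxxxxx ✓), payload 110010.
Byte 3: 0x98 = 10011000 (10xxxxxx ✓), payload 011000.
Concatenate: 1100110010011000 = 0xCC98 (16 bits → U+CC98).

U+CC98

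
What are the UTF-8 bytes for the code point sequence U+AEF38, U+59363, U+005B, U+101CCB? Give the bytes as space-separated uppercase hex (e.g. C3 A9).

U+AEF38: 4-byte form → F2 AE BC B8.
U+59363: 4-byte form → F1 99 8D A3.
U+005B: 1-byte form → 5B.
U+101CCB: 4-byte form → F4 81 B3 8B.
Concatenated (13 bytes): F2 AE BC B8 F1 99 8D A3 5B F4 81 B3 8B.

F2 AE BC B8 F1 99 8D A3 5B F4 81 B3 8B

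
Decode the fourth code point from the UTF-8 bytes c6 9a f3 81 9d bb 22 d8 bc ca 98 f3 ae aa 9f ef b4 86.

U+063C

Offset 0: leading byte 0xC6 = 11000110 → 2-byte char #1 = C6 9A.
Offset 2: leading byte 0xF3 = 11110011 → 4-byte char #2 = F3 81 9D BB.
Offset 6: leading byte 0x22 = 00100010 → 1-byte char #3 = 22.
Offset 7: leading byte 0xD8 = 11011000 → 2-byte char #4 = D8 BC.
Leading byte 0xD8 = 11011000 matches 110xxxxx → 2-byte sequence.
Byte 1: 0xD8 = 11011000, payload 11000 (5 bits).
Byte 2: 0xBC = 10111100 (10xxxxxx ✓), payload 111100.
Concatenate: 11000111100 = 0x63C (11 bits → U+063C).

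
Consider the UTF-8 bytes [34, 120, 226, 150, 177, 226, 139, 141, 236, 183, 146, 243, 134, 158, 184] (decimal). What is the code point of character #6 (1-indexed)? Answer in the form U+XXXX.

U+C67B8

Offset 0: leading byte 0x22 = 00100010 → 1-byte char #1 = 22.
Offset 1: leading byte 0x78 = 01111000 → 1-byte char #2 = 78.
Offset 2: leading byte 0xE2 = 11100010 → 3-byte char #3 = E2 96 B1.
Offset 5: leading byte 0xE2 = 11100010 → 3-byte char #4 = E2 8B 8D.
Offset 8: leading byte 0xEC = 11101100 → 3-byte char #5 = EC B7 92.
Offset 11: leading byte 0xF3 = 11110011 → 4-byte char #6 = F3 86 9E B8.
Leading byte 0xF3 = 11110011 matches 11110xxx → 4-byte sequence.
Byte 1: 0xF3 = 11110011, payload 011 (3 bits).
Byte 2: 0x86 = 10000110 (10xxxxxx ✓), payload 000110.
Byte 3: 0x9E = 10011110 (10xxxxxx ✓), payload 011110.
Byte 4: 0xB8 = 10111000 (10xxxxxx ✓), payload 111000.
Concatenate: 011000110011110111000 = 0xC67B8 (21 bits → U+C67B8).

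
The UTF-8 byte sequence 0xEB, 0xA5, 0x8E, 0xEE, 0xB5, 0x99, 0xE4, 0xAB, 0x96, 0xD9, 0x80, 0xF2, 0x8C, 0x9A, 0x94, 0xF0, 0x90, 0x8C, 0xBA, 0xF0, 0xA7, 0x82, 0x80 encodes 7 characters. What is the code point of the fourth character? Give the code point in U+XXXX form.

U+0640

Offset 0: leading byte 0xEB = 11101011 → 3-byte char #1 = EB A5 8E.
Offset 3: leading byte 0xEE = 11101110 → 3-byte char #2 = EE B5 99.
Offset 6: leading byte 0xE4 = 11100100 → 3-byte char #3 = E4 AB 96.
Offset 9: leading byte 0xD9 = 11011001 → 2-byte char #4 = D9 80.
Leading byte 0xD9 = 11011001 matches 110xxxxx → 2-byte sequence.
Byte 1: 0xD9 = 11011001, payload 11001 (5 bits).
Byte 2: 0x80 = 10000000 (10xxxxxx ✓), payload 000000.
Concatenate: 11001000000 = 0x640 (11 bits → U+0640).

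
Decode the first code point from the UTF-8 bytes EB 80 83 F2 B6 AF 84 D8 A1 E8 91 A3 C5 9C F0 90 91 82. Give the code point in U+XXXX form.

U+B003

Offset 0: leading byte 0xEB = 11101011 → 3-byte char #1 = EB 80 83.
Leading byte 0xEB = 11101011 matches 1110xxxx → 3-byte sequence.
Byte 1: 0xEB = 11101011, payload 1011 (4 bits).
Byte 2: 0x80 = 10000000 (10xxxxxx ✓), payload 000000.
Byte 3: 0x83 = 10000011 (10xxxxxx ✓), payload 000011.
Concatenate: 1011000000000011 = 0xB003 (16 bits → U+B003).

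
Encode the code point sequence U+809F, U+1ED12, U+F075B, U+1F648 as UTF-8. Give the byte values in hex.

E8 82 9F F0 9E B4 92 F3 B0 9D 9B F0 9F 99 88

U+809F: 3-byte form → E8 82 9F.
U+1ED12: 4-byte form → F0 9E B4 92.
U+F075B: 4-byte form → F3 B0 9D 9B.
U+1F648: 4-byte form → F0 9F 99 88.
Concatenated (15 bytes): E8 82 9F F0 9E B4 92 F3 B0 9D 9B F0 9F 99 88.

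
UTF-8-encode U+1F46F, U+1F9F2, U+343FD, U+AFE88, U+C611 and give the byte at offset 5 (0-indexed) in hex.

0x9F

U+1F46F → 4-byte form F0 9F 91 AF at offsets 0–3.
U+1F9F2 → 4-byte form F0 9F A7 B2 at offsets 4–7.
Offset 5 falls in char 2's range; it's byte 2 of F0 9F A7 B2 = 0x9F.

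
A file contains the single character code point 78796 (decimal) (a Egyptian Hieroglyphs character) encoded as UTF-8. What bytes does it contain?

F0 93 8F 8C

U+133CC = 0x133CC = 78796 decimal. In range U+10000–U+10FFFF → 4-byte form: 11110xxx 10xxxxxx 10xxxxxx 10xxxxxx.
Binary (21 bits): 000010011001111001100.
Split 3+6+6+6: 000 | 010011 | 001111 | 001100.
Byte 1: 11110000 = 0xF0.
Byte 2: 10010011 = 0x93.
Byte 3: 10001111 = 0x8F.
Byte 4: 10001100 = 0x8C.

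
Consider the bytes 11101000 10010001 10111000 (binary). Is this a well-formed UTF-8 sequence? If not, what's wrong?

Leading byte 0xE8 = 11101000 → 3-byte form.
Continuation bytes 0x91=10010001, 0xB8=10111000 all match 10xxxxxx.
Decoded value 0x8478 is ≥ 0x800 (shortest form) and not a surrogate.

valid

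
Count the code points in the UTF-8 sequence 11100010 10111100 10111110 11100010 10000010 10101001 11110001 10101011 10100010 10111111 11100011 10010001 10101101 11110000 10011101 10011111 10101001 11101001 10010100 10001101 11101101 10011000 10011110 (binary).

Byte at offset 0: 0xE2 = 11100010 → 3-byte char (#1). Advance 3.
Byte at offset 3: 0xE2 = 11100010 → 3-byte char (#2). Advance 3.
Byte at offset 6: 0xF1 = 11110001 → 4-byte char (#3). Advance 4.
Byte at offset 10: 0xE3 = 11100011 → 3-byte char (#4). Advance 3.
Byte at offset 13: 0xF0 = 11110000 → 4-byte char (#5). Advance 4.
Byte at offset 17: 0xE9 = 11101001 → 3-byte char (#6). Advance 3.
Byte at offset 20: 0xED = 11101101 → 3-byte char (#7). Advance 3.
Reached end at offset 23 after 7 code points.

7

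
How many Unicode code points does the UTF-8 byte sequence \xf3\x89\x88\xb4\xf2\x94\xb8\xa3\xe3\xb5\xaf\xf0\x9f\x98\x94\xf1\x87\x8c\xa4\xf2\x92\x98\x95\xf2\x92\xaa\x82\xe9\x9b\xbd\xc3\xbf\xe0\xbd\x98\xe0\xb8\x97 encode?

11

Byte at offset 0: 0xF3 = 11110011 → 4-byte char (#1). Advance 4.
Byte at offset 4: 0xF2 = 11110010 → 4-byte char (#2). Advance 4.
Byte at offset 8: 0xE3 = 11100011 → 3-byte char (#3). Advance 3.
Byte at offset 11: 0xF0 = 11110000 → 4-byte char (#4). Advance 4.
Byte at offset 15: 0xF1 = 11110001 → 4-byte char (#5). Advance 4.
Byte at offset 19: 0xF2 = 11110010 → 4-byte char (#6). Advance 4.
Byte at offset 23: 0xF2 = 11110010 → 4-byte char (#7). Advance 4.
Byte at offset 27: 0xE9 = 11101001 → 3-byte char (#8). Advance 3.
Byte at offset 30: 0xC3 = 11000011 → 2-byte char (#9). Advance 2.
Byte at offset 32: 0xE0 = 11100000 → 3-byte char (#10). Advance 3.
Byte at offset 35: 0xE0 = 11100000 → 3-byte char (#11). Advance 3.
Reached end at offset 38 after 11 code points.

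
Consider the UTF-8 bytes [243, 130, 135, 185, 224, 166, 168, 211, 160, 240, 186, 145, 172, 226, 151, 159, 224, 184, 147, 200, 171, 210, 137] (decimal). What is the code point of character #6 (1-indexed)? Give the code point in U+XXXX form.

Offset 0: leading byte 0xF3 = 11110011 → 4-byte char #1 = F3 82 87 B9.
Offset 4: leading byte 0xE0 = 11100000 → 3-byte char #2 = E0 A6 A8.
Offset 7: leading byte 0xD3 = 11010011 → 2-byte char #3 = D3 A0.
Offset 9: leading byte 0xF0 = 11110000 → 4-byte char #4 = F0 BA 91 AC.
Offset 13: leading byte 0xE2 = 11100010 → 3-byte char #5 = E2 97 9F.
Offset 16: leading byte 0xE0 = 11100000 → 3-byte char #6 = E0 B8 93.
Leading byte 0xE0 = 11100000 matches 1110xxxx → 3-byte sequence.
Byte 1: 0xE0 = 11100000, payload 0000 (4 bits).
Byte 2: 0xB8 = 10111000 (10xxxxxx ✓), payload 111000.
Byte 3: 0x93 = 10010011 (10xxxxxx ✓), payload 010011.
Concatenate: 0000111000010011 = 0xE13 (16 bits → U+0E13).

U+0E13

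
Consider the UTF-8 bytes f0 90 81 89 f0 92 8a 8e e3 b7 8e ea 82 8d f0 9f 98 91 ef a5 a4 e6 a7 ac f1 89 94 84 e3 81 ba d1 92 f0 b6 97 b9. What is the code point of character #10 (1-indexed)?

Offset 0: leading byte 0xF0 = 11110000 → 4-byte char #1 = F0 90 81 89.
Offset 4: leading byte 0xF0 = 11110000 → 4-byte char #2 = F0 92 8A 8E.
Offset 8: leading byte 0xE3 = 11100011 → 3-byte char #3 = E3 B7 8E.
Offset 11: leading byte 0xEA = 11101010 → 3-byte char #4 = EA 82 8D.
Offset 14: leading byte 0xF0 = 11110000 → 4-byte char #5 = F0 9F 98 91.
Offset 18: leading byte 0xEF = 11101111 → 3-byte char #6 = EF A5 A4.
Offset 21: leading byte 0xE6 = 11100110 → 3-byte char #7 = E6 A7 AC.
Offset 24: leading byte 0xF1 = 11110001 → 4-byte char #8 = F1 89 94 84.
Offset 28: leading byte 0xE3 = 11100011 → 3-byte char #9 = E3 81 BA.
Offset 31: leading byte 0xD1 = 11010001 → 2-byte char #10 = D1 92.
Leading byte 0xD1 = 11010001 matches 110xxxxx → 2-byte sequence.
Byte 1: 0xD1 = 11010001, payload 10001 (5 bits).
Byte 2: 0x92 = 10010010 (10xxxxxx ✓), payload 010010.
Concatenate: 10001010010 = 0x452 (11 bits → U+0452).

U+0452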